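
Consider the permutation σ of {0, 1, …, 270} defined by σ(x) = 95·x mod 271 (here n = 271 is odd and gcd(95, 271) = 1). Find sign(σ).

Orbit of 35 under x↦95x: [35, 73, 160, 24, 112, 71, 241]… (length divides ord_271(95)).
π_95 has 2 disjoint cycles with lengths [270, 1] on {0,…,270}.
With 2 cycles on 271 points, sign = (−1)^{271−2} = -1.

-1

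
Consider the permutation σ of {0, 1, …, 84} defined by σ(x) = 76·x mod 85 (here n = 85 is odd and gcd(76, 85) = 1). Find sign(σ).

Orbit of 21 under x↦76x: [21, 66, 1, 76, 81, 36, 16]… (length divides ord_85(76)).
Cycle lengths of π_76 on ℤ/85ℤ: [8, 8, 8, 8, 8, 8, 8, 8, 8, 8, 1, 1, 1, 1, 1]; 15 cycles in total.
sign(π) = (−1)^{n − #cycles} = (−1)^{85−15} = (−1)^70 = +1.

+1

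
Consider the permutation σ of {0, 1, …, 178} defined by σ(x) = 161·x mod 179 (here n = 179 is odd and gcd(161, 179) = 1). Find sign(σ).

Trace 153: π^k(153) = [153, 110, 168, 19, 16, 70, 172] for k=0..6.
π_161 has 3 disjoint cycles with lengths [89, 89, 1] on {0,…,178}.
Σ(ℓ_i−1) = 179−3 = 176; sign = (−1)^176 = +1.

+1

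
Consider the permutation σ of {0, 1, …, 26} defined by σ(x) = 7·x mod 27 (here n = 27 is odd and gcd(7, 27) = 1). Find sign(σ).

+1

Orbit of 19 under x↦7x: [19, 25, 13, 10, 16, 4, 1]… (length divides ord_27(7)).
Cycle type of π: 9×2 + 3×2 + 1×3; total 7 cycles.
With 7 cycles on 27 points, sign = (−1)^{27−7} = +1.
Check: (7/27) = +1 by Zolotarev.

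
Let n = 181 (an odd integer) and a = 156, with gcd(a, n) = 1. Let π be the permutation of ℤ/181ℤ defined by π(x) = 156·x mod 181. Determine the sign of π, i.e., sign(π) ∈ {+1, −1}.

Start at x=145: 145 → 176 → 125 → 133 → 114 → 46 → 117 → … (one orbit).
The orbit structure of x ↦ 156x mod 181: 7 orbits of sizes [30, 30, 30, 30, 30, 30, 1].
sign(π) = (−1)^{n − #cycles} = (−1)^{181−7} = (−1)^174 = +1.
Via Zolotarev, sign(π_{156}) = (156|181) = +1.

+1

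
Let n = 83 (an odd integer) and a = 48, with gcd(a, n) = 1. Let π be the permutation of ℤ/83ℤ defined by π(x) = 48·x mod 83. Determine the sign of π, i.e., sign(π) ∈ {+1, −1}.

+1

Orbit of 4 under x↦48x: [4, 26, 3, 61, 23, 25, 38]… (length divides ord_83(48)).
Cycle type of π: 41×2 + 1; total 3 cycles.
sign(π) = (−1)^{n − #cycles} = (−1)^{83−3} = (−1)^80 = +1.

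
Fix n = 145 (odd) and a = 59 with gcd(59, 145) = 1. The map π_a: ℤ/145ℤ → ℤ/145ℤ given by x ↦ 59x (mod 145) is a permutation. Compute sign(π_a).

Trace 59: π^k(59) = [59, 1] for k=0..1.
π_59 has 87 disjoint cycles with lengths [2, 2, 2, 2, 2, 2, 2, 2, 2, 2, 2, 2, 2, 2, 2, 2, 2, 2, 2, 2, 2, 2, 2, 2, 2, 2, 2, 2, 2, 2, 2, 2, 2, 2, 2, 2, 2, 2, 2, 2, 2, 2, 2, 2, 2, 2, 2, 2, 2, 2, 2, 2, 2, 2, 2, 2, 2, 2, 1, 1, 1, 1, 1, 1, 1, 1, 1, 1, 1, 1, 1, 1, 1, 1, 1, 1, 1, 1, 1, 1, 1, 1, 1, 1, 1, 1, 1] on {0,…,144}.
87 cycles on 145: each ℓ→(−1)^(ℓ−1), product (−1)^58 = +1.

+1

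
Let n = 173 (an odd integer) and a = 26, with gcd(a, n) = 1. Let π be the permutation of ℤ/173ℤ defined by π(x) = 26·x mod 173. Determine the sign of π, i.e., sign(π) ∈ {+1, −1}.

-1

Orbit of 8 under x↦26x: [8, 35, 45, 132, 145, 137, 102]… (length divides ord_173(26)).
π_26 has 2 disjoint cycles with lengths [172, 1] on {0,…,172}.
173 − 2 = 171 transpositions; sign(π) = (−1)^171 = -1.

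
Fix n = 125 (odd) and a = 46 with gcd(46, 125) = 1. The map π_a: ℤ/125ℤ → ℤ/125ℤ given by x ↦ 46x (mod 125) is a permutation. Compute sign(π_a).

Orbit of 81 under x↦46x: [81, 101, 21, 91, 61, 56, 76]… (length divides ord_125(46)).
The orbit structure of x ↦ 46x mod 125: 13 orbits of sizes [25, 25, 25, 25, 5, 5, 5, 5, 1, 1, 1, 1, 1].
13 cycles on 125: each ℓ→(−1)^(ℓ−1), product (−1)^112 = +1.

+1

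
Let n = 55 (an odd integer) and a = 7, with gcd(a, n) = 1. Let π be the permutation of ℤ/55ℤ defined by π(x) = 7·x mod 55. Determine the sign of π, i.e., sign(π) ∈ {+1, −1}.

+1

Start at x=13: 13 → 36 → 32 → 4 → 28 → 31 → 52 → … (one orbit).
5 cycles of lengths [20, 20, 10, 4, 1].
5 cycles on 55: each ℓ→(−1)^(ℓ−1), product (−1)^50 = +1.
(7|55)_J = +1 (Zolotarev's lemma cross-check).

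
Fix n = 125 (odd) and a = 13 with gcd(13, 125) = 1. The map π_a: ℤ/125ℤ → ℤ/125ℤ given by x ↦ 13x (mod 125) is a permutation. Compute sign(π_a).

Start at x=13: 13 → 44 → 72 → 61 → 43 → 59 → 17 → … (one orbit).
Cycle lengths of π_13 on ℤ/125ℤ: [100, 20, 4, 1]; 4 cycles in total.
With 4 cycles on 125 points, sign = (−1)^{125−4} = -1.
The Jacobi symbol (13|125) = -1 (Zolotarev) agrees.

-1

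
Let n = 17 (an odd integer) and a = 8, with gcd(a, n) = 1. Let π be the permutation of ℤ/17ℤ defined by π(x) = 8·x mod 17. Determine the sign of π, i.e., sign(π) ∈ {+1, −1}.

Orbit of 9 under x↦8x: [9, 4, 15, 1, 8, 13, 2]… (length divides ord_17(8)).
The orbit structure of x ↦ 8x mod 17: 3 orbits of sizes [8, 8, 1].
sign(π) = (−1)^{n − #cycles} = (−1)^{17−3} = (−1)^14 = +1.
Via Zolotarev, sign(π_{8}) = (8|17) = +1.

+1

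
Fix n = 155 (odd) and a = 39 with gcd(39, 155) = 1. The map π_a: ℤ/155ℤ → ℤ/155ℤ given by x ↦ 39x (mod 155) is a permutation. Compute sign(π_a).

+1

Start at x=101: 101 → 64 → 16 → 4 → 1 → 39 → 126 → … (one orbit).
π_39 has 21 disjoint cycles with lengths [10, 10, 10, 10, 10, 10, 10, 10, 10, 10, 10, 10, 5, 5, 5, 5, 5, 5, 2, 2, 1] on {0,…,154}.
sign(π) = (−1)^{n − #cycles} = (−1)^{155−21} = (−1)^134 = +1.
The Jacobi symbol (39|155) = +1 (Zolotarev) agrees.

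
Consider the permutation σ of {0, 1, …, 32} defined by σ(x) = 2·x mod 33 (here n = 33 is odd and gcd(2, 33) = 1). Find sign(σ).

+1

Trace 17: π^k(17) = [17, 1, 2, 4, 8, 16, 32] for k=0..6.
5 cycles of lengths [10, 10, 10, 2, 1].
Σ(ℓ_i−1) = 33−5 = 28; sign = (−1)^28 = +1.
Via Zolotarev, sign(π_{2}) = (2|33) = +1.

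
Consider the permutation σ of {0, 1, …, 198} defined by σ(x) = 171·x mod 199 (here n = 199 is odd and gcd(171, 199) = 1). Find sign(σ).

-1

Start at x=59: 59 → 139 → 88 → 123 → 138 → 116 → 135 → … (one orbit).
4 cycles of lengths [66, 66, 66, 1].
Σ(ℓ_i−1) = 199−4 = 195; sign = (−1)^195 = -1.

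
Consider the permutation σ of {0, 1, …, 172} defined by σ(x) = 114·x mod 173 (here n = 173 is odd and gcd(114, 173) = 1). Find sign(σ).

Trace 80: π^k(80) = [80, 124, 123, 9, 161, 16, 94] for k=0..6.
π_114 has 2 disjoint cycles with lengths [172, 1] on {0,…,172}.
Σ(ℓ_i−1) = 173−2 = 171; sign = (−1)^171 = -1.

-1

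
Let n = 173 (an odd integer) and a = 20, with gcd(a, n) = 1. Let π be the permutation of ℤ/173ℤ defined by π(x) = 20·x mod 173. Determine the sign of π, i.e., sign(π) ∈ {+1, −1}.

-1

Start at x=81: 81 → 63 → 49 → 115 → 51 → 155 → 159 → … (one orbit).
Cycle lengths of π_20 on ℤ/173ℤ: [172, 1]; 2 cycles in total.
173 − 2 = 171 transpositions; sign(π) = (−1)^171 = -1.
(20|173)_J = -1 (Zolotarev's lemma cross-check).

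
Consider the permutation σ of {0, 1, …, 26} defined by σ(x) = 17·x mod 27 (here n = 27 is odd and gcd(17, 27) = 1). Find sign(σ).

-1

Start at x=19: 19 → 26 → 10 → 8 → 1 → 17 → 19 (one orbit).
8 cycles of lengths [6, 6, 6, 2, 2, 2, 2, 1].
sign(π) = (−1)^{n − #cycles} = (−1)^{27−8} = (−1)^19 = -1.
Zolotarev: (17|27) = -1, matching the cycle-count sign.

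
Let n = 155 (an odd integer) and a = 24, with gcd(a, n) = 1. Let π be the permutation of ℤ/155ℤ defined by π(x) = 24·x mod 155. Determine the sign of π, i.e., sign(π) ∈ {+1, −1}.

Start at x=16: 16 → 74 → 71 → 154 → 131 → 44 → 126 → … (one orbit).
Cycle lengths of π_24 on ℤ/155ℤ: [30, 30, 30, 30, 30, 2, 2, 1]; 8 cycles in total.
155 − 8 = 147 transpositions; sign(π) = (−1)^147 = -1.
The Jacobi symbol (24|155) = -1 (Zolotarev) agrees.

-1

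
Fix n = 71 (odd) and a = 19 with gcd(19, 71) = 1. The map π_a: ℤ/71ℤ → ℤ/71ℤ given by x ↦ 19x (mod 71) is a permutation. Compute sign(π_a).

+1

Orbit of 49 under x↦19x: [49, 8, 10, 48, 60, 4, 5]… (length divides ord_71(19)).
Cycle type of π: 35×2 + 1; total 3 cycles.
Σ(ℓ_i−1) = 71−3 = 68; sign = (−1)^68 = +1.
Via Zolotarev, sign(π_{19}) = (19|71) = +1.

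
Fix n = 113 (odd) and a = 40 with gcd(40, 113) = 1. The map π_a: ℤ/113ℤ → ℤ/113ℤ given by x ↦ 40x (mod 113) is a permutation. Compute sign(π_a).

Start at x=98: 98 → 78 → 69 → 48 → 112 → 73 → 95 → … (one orbit).
Cycle type of π: 16×7 + 1; total 8 cycles.
sign(π) = (−1)^{n − #cycles} = (−1)^{113−8} = (−1)^105 = -1.
Via Zolotarev, sign(π_{40}) = (40|113) = -1.

-1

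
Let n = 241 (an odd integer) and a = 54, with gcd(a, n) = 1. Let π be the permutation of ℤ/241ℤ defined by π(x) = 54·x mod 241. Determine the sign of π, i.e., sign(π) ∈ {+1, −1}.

+1

Orbit of 54 under x↦54x: [54, 24, 91, 94, 15, 87, 119]… (length divides ord_241(54)).
The orbit structure of x ↦ 54x mod 241: 17 orbits of sizes [15, 15, 15, 15, 15, 15, 15, 15, 15, 15, 15, 15, 15, 15, 15, 15, 1].
Σ(ℓ_i−1) = 241−17 = 224; sign = (−1)^224 = +1.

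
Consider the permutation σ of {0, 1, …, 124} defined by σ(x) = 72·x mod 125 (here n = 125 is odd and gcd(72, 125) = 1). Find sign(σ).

Trace 47: π^k(47) = [47, 9, 23, 31, 107, 79, 63] for k=0..6.
Cycle type of π: 100 + 20 + 4 + 1; total 4 cycles.
4 cycles on 125: each ℓ→(−1)^(ℓ−1), product (−1)^121 = -1.
Via Zolotarev, sign(π_{72}) = (72|125) = -1.

-1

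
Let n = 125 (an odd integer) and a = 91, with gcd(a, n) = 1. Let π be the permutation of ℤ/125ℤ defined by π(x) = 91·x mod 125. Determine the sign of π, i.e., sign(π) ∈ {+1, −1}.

Orbit of 21 under x↦91x: [21, 36, 26, 116, 56, 96, 111]… (length divides ord_125(91)).
13 cycles of lengths [25, 25, 25, 25, 5, 5, 5, 5, 1, 1, 1, 1, 1].
125 − 13 = 112 transpositions; sign(π) = (−1)^112 = +1.

+1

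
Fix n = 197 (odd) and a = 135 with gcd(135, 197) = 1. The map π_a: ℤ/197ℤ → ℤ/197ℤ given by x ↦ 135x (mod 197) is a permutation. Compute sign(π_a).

+1

Orbit of 135 under x↦135x: [135, 101, 42, 154, 105, 188, 164]… (length divides ord_197(135)).
π_135 has 5 disjoint cycles with lengths [49, 49, 49, 49, 1] on {0,…,196}.
n − c = 197 − 5 = 192; sign = (−1)^192 = +1.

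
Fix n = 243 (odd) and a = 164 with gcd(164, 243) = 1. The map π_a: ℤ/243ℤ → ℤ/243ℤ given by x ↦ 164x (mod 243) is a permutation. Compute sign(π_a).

-1

Trace 206: π^k(206) = [206, 7, 176, 190, 56, 193, 62] for k=0..6.
Decompose π into cycles: lengths [162, 54, 18, 6, 2, 1] (6 cycles, including the fixed point 0).
Σ(ℓ_i−1) = 243−6 = 237; sign = (−1)^237 = -1.
(164|243)_J = -1 (Zolotarev's lemma cross-check).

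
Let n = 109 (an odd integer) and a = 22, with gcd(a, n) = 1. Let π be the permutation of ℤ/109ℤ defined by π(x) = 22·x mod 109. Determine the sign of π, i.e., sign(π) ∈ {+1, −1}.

Start at x=78: 78 → 81 → 38 → 73 → 80 → 16 → 25 → … (one orbit).
Cycle lengths of π_22 on ℤ/109ℤ: [27, 27, 27, 27, 1]; 5 cycles in total.
n − c = 109 − 5 = 104; sign = (−1)^104 = +1.
(22|109)_J = +1 (Zolotarev's lemma cross-check).

+1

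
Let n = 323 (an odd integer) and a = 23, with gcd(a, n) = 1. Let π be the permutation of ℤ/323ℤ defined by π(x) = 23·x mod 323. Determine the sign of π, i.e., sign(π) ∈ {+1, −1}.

-1

Trace 201: π^k(201) = [201, 101, 62, 134, 175, 149, 197] for k=0..6.
Decompose π into cycles: lengths [144, 144, 16, 9, 9, 1] (6 cycles, including the fixed point 0).
6 cycles on 323: each ℓ→(−1)^(ℓ−1), product (−1)^317 = -1.
Via Zolotarev, sign(π_{23}) = (23|323) = -1.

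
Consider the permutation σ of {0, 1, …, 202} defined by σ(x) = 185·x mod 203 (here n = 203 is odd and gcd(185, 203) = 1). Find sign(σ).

+1

Orbit of 192 under x↦185x: [192, 198, 90, 4, 131, 78, 17]… (length divides ord_203(185)).
Decompose π into cycles: lengths [84, 84, 28, 6, 1] (5 cycles, including the fixed point 0).
With 5 cycles on 203 points, sign = (−1)^{203−5} = +1.
Zolotarev: (185|203) = +1, matching the cycle-count sign.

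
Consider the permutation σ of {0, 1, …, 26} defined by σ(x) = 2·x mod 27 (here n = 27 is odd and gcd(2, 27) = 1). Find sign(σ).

-1

Trace 4: π^k(4) = [4, 8, 16, 5, 10, 20, 13] for k=0..6.
π_2 has 4 disjoint cycles with lengths [18, 6, 2, 1] on {0,…,26}.
27 − 4 = 23 transpositions; sign(π) = (−1)^23 = -1.
Zolotarev: (2|27) = -1, matching the cycle-count sign.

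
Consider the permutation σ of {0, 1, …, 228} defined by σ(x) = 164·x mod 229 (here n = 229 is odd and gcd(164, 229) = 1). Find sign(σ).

-1

Trace 225: π^k(225) = [225, 31, 46, 216, 158, 35, 15] for k=0..6.
Decompose π into cycles: lengths [228, 1] (2 cycles, including the fixed point 0).
With 2 cycles on 229 points, sign = (−1)^{229−2} = -1.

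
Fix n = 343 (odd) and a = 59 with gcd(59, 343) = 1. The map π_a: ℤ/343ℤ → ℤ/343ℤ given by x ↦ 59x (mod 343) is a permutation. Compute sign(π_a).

Start at x=20: 20 → 151 → 334 → 155 → 227 → 16 → 258 → … (one orbit).
Cycle lengths of π_59 on ℤ/343ℤ: [294, 42, 6, 1]; 4 cycles in total.
4 cycles on 343: each ℓ→(−1)^(ℓ−1), product (−1)^339 = -1.
(59|343)_J = -1 (Zolotarev's lemma cross-check).

-1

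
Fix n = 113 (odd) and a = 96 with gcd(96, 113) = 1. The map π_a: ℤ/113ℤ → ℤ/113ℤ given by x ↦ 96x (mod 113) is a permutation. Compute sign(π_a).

-1

Start at x=87: 87 → 103 → 57 → 48 → 88 → 86 → 7 → … (one orbit).
Decompose π into cycles: lengths [112, 1] (2 cycles, including the fixed point 0).
113 − 2 = 111 transpositions; sign(π) = (−1)^111 = -1.
(96|113)_J = -1 (Zolotarev's lemma cross-check).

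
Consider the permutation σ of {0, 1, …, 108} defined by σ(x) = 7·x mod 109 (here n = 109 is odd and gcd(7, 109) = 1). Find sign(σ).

Orbit of 48 under x↦7x: [48, 9, 63, 5, 35, 27, 80]… (length divides ord_109(7)).
Decompose π into cycles: lengths [27, 27, 27, 27, 1] (5 cycles, including the fixed point 0).
n − c = 109 − 5 = 104; sign = (−1)^104 = +1.
Via Zolotarev, sign(π_{7}) = (7|109) = +1.

+1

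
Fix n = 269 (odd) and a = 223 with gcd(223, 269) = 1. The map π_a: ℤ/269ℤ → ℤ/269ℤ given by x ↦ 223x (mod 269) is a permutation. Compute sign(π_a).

-1

Trace 84: π^k(84) = [84, 171, 204, 31, 188, 229, 226] for k=0..6.
π_223 has 2 disjoint cycles with lengths [268, 1] on {0,…,268}.
2 cycles on 269: each ℓ→(−1)^(ℓ−1), product (−1)^267 = -1.
(223|269)_J = -1 (Zolotarev's lemma cross-check).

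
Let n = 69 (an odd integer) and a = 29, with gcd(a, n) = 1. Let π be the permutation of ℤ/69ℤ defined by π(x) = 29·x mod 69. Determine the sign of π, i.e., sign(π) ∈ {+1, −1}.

Start at x=35: 35 → 49 → 41 → 16 → 50 → 1 → 29 → … (one orbit).
The orbit structure of x ↦ 29x mod 69: 6 orbits of sizes [22, 22, 11, 11, 2, 1].
6 cycles on 69: each ℓ→(−1)^(ℓ−1), product (−1)^63 = -1.
Zolotarev: (29|69) = -1, matching the cycle-count sign.

-1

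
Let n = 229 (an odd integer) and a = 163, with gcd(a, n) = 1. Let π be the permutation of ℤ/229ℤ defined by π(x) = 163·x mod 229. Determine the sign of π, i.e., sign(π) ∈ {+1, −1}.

Orbit of 4 under x↦163x: [4, 194, 20, 54, 100, 41, 42]… (length divides ord_229(163)).
2 cycles of lengths [228, 1].
229 − 2 = 227 transpositions; sign(π) = (−1)^227 = -1.
(163|229)_J = -1 (Zolotarev's lemma cross-check).

-1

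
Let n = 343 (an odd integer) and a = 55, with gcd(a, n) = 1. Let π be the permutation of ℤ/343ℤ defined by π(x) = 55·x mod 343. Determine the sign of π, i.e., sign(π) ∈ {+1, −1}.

Trace 85: π^k(85) = [85, 216, 218, 328, 204, 244, 43] for k=0..6.
π_55 has 10 disjoint cycles with lengths [98, 98, 98, 14, 14, 14, 2, 2, 2, 1] on {0,…,342}.
10 cycles on 343: each ℓ→(−1)^(ℓ−1), product (−1)^333 = -1.

-1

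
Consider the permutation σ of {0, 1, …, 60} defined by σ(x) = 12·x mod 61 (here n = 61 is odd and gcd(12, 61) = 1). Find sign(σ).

+1

Start at x=47: 47 → 15 → 58 → 25 → 56 → 1 → 12 → … (one orbit).
5 cycles of lengths [15, 15, 15, 15, 1].
n − c = 61 − 5 = 56; sign = (−1)^56 = +1.
Via Zolotarev, sign(π_{12}) = (12|61) = +1.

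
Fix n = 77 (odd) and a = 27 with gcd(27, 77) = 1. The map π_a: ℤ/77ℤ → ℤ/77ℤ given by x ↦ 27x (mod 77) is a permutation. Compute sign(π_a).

-1

Start at x=36: 36 → 48 → 64 → 34 → 71 → 69 → 15 → … (one orbit).
The orbit structure of x ↦ 27x mod 77: 12 orbits of sizes [10, 10, 10, 10, 10, 10, 5, 5, 2, 2, 2, 1].
Σ(ℓ_i−1) = 77−12 = 65; sign = (−1)^65 = -1.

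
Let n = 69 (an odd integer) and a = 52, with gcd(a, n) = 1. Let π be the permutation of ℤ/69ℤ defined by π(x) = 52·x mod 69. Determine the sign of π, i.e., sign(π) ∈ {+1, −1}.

+1

Trace 1: π^k(1) = [1, 52, 13, 55, 31, 25, 58] for k=0..6.
The orbit structure of x ↦ 52x mod 69: 9 orbits of sizes [11, 11, 11, 11, 11, 11, 1, 1, 1].
With 9 cycles on 69 points, sign = (−1)^{69−9} = +1.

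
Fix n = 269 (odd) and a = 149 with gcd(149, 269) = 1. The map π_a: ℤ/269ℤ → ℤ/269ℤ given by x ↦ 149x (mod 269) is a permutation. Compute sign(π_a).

+1

Trace 233: π^k(233) = [233, 16, 232, 136, 89, 80, 84] for k=0..6.
The orbit structure of x ↦ 149x mod 269: 3 orbits of sizes [134, 134, 1].
3 cycles on 269: each ℓ→(−1)^(ℓ−1), product (−1)^266 = +1.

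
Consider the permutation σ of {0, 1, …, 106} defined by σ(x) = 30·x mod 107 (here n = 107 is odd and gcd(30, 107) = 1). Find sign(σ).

Orbit of 56 under x↦30x: [56, 75, 3, 90, 25, 1, 30]… (length divides ord_107(30)).
The orbit structure of x ↦ 30x mod 107: 3 orbits of sizes [53, 53, 1].
3 cycles on 107: each ℓ→(−1)^(ℓ−1), product (−1)^104 = +1.

+1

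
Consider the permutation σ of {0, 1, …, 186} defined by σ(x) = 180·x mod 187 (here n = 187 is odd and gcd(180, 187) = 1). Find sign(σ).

-1

Orbit of 47 under x↦180x: [47, 45, 59, 148, 86, 146, 100]… (length divides ord_187(180)).
π_180 has 6 disjoint cycles with lengths [80, 80, 16, 5, 5, 1] on {0,…,186}.
187 − 6 = 181 transpositions; sign(π) = (−1)^181 = -1.
Zolotarev: (180|187) = -1, matching the cycle-count sign.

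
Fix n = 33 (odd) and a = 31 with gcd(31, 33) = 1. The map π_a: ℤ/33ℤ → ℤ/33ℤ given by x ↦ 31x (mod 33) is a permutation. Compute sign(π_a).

+1

Orbit of 25 under x↦31x: [25, 16, 1, 31, 4]… (length divides ord_33(31)).
Decompose π into cycles: lengths [5, 5, 5, 5, 5, 5, 1, 1, 1] (9 cycles, including the fixed point 0).
9 cycles on 33: each ℓ→(−1)^(ℓ−1), product (−1)^24 = +1.
Zolotarev: (31|33) = +1, matching the cycle-count sign.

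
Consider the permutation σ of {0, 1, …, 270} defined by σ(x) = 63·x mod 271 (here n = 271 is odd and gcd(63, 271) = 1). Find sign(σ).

Trace 228: π^k(228) = [228, 1, 63, 175, 185, 2, 126] for k=0..6.
The orbit structure of x ↦ 63x mod 271: 3 orbits of sizes [135, 135, 1].
Σ(ℓ_i−1) = 271−3 = 268; sign = (−1)^268 = +1.

+1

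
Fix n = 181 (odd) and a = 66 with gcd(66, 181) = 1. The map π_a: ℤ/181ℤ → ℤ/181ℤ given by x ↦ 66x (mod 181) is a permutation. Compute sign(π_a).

-1

Orbit of 171 under x↦66x: [171, 64, 61, 44, 8, 166, 96]… (length divides ord_181(66)).
2 cycles of lengths [180, 1].
181 − 2 = 179 transpositions; sign(π) = (−1)^179 = -1.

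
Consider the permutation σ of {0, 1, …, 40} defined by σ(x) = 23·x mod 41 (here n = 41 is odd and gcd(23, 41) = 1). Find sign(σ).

Start at x=18: 18 → 4 → 10 → 25 → 1 → 23 → 37 → … (one orbit).
Decompose π into cycles: lengths [10, 10, 10, 10, 1] (5 cycles, including the fixed point 0).
n − c = 41 − 5 = 36; sign = (−1)^36 = +1.

+1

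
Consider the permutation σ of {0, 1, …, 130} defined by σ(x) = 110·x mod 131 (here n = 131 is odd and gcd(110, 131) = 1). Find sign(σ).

-1

Orbit of 25 under x↦110x: [25, 130, 21, 83, 91, 54, 45]… (length divides ord_131(110)).
Cycle type of π: 130 + 1; total 2 cycles.
With 2 cycles on 131 points, sign = (−1)^{131−2} = -1.
Via Zolotarev, sign(π_{110}) = (110|131) = -1.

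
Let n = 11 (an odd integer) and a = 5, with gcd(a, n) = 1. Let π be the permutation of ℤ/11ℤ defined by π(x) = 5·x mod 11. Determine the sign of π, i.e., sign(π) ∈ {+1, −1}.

Trace 9: π^k(9) = [9, 1, 5, 3, 4] for k=0..4.
Cycle lengths of π_5 on ℤ/11ℤ: [5, 5, 1]; 3 cycles in total.
n − c = 11 − 3 = 8; sign = (−1)^8 = +1.

+1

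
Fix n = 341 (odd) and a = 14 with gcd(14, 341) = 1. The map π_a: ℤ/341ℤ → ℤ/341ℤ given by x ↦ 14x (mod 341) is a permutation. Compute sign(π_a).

+1

Trace 64: π^k(64) = [64, 214, 268, 1, 14, 196, 16] for k=0..6.
Cycle lengths of π_14 on ℤ/341ℤ: [15, 15, 15, 15, 15, 15, 15, 15, 15, 15, 15, 15, 15, 15, 15, 15, 15, 15, 15, 15, 15, 15, 5, 5, 1]; 25 cycles in total.
Σ(ℓ_i−1) = 341−25 = 316; sign = (−1)^316 = +1.
Zolotarev: (14|341) = +1, matching the cycle-count sign.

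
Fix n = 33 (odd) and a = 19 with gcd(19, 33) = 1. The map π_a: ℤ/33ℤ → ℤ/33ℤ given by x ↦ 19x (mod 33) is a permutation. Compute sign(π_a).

-1

Orbit of 4 under x↦19x: [4, 10, 25, 13, 16, 7, 1]… (length divides ord_33(19)).
Cycle lengths of π_19 on ℤ/33ℤ: [10, 10, 10, 1, 1, 1]; 6 cycles in total.
sign(π) = (−1)^{n − #cycles} = (−1)^{33−6} = (−1)^27 = -1.
Zolotarev: (19|33) = -1, matching the cycle-count sign.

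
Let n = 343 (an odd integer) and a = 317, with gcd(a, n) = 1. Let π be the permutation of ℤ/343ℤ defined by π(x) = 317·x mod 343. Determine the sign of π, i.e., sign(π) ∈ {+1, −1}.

+1

Start at x=46: 46 → 176 → 226 → 298 → 141 → 107 → 305 → … (one orbit).
π_317 has 7 disjoint cycles with lengths [147, 147, 21, 21, 3, 3, 1] on {0,…,342}.
Σ(ℓ_i−1) = 343−7 = 336; sign = (−1)^336 = +1.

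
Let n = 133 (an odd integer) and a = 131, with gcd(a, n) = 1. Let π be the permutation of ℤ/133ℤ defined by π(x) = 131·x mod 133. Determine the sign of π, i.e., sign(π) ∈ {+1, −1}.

Orbit of 4 under x↦131x: [4, 125, 16, 101, 64, 5, 123]… (length divides ord_133(131)).
π_131 has 10 disjoint cycles with lengths [18, 18, 18, 18, 18, 18, 9, 9, 6, 1] on {0,…,132}.
sign(π) = (−1)^{n − #cycles} = (−1)^{133−10} = (−1)^123 = -1.
The Jacobi symbol (131|133) = -1 (Zolotarev) agrees.

-1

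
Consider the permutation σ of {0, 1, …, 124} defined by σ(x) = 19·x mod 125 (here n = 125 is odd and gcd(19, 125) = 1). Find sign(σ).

+1

Orbit of 9 under x↦19x: [9, 46, 124, 106, 14, 16, 54]… (length divides ord_125(19)).
Decompose π into cycles: lengths [50, 50, 10, 10, 2, 2, 1] (7 cycles, including the fixed point 0).
Σ(ℓ_i−1) = 125−7 = 118; sign = (−1)^118 = +1.
Check: (19/125) = +1 by Zolotarev.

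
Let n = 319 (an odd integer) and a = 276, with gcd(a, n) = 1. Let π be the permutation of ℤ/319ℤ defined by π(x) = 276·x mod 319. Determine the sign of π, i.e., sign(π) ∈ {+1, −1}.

-1

Orbit of 1 under x↦276x: [1, 276, 254, 243, 78, 155, 34]… (length divides ord_319(276)).
Cycle lengths of π_276 on ℤ/319ℤ: [28, 28, 28, 28, 28, 28, 28, 28, 28, 28, 28, 1, 1, 1, 1, 1, 1, 1, 1, 1, 1, 1]; 22 cycles in total.
319 − 22 = 297 transpositions; sign(π) = (−1)^297 = -1.
Via Zolotarev, sign(π_{276}) = (276|319) = -1.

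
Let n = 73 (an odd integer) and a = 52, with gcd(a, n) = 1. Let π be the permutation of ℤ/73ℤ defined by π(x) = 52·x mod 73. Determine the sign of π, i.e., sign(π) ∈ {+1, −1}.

-1

Orbit of 30 under x↦52x: [30, 27, 17, 8, 51, 24, 7]… (length divides ord_73(52)).
Cycle lengths of π_52 on ℤ/73ℤ: [24, 24, 24, 1]; 4 cycles in total.
n − c = 73 − 4 = 69; sign = (−1)^69 = -1.
Check: (52/73) = -1 by Zolotarev.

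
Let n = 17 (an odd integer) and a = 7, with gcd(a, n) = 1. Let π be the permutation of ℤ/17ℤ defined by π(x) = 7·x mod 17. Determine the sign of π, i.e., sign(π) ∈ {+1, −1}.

Orbit of 5 under x↦7x: [5, 1, 7, 15, 3, 4, 11]… (length divides ord_17(7)).
Cycle lengths of π_7 on ℤ/17ℤ: [16, 1]; 2 cycles in total.
17 − 2 = 15 transpositions; sign(π) = (−1)^15 = -1.
Zolotarev: (7|17) = -1, matching the cycle-count sign.

-1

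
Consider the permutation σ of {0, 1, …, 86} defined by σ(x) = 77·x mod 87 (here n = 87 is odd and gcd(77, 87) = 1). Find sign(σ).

Trace 11: π^k(11) = [11, 64, 56, 49, 32, 28, 68] for k=0..6.
The orbit structure of x ↦ 77x mod 87: 5 orbits of sizes [28, 28, 28, 2, 1].
Σ(ℓ_i−1) = 87−5 = 82; sign = (−1)^82 = +1.
Check: (77/87) = +1 by Zolotarev.

+1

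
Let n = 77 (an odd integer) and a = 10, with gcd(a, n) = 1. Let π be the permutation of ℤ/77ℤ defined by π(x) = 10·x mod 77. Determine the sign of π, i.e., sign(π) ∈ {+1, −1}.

+1

Start at x=10: 10 → 23 → 76 → 67 → 54 → 1 → 10 (one orbit).
Decompose π into cycles: lengths [6, 6, 6, 6, 6, 6, 6, 6, 6, 6, 6, 2, 2, 2, 2, 2, 1] (17 cycles, including the fixed point 0).
77 − 17 = 60 transpositions; sign(π) = (−1)^60 = +1.
(10|77)_J = +1 (Zolotarev's lemma cross-check).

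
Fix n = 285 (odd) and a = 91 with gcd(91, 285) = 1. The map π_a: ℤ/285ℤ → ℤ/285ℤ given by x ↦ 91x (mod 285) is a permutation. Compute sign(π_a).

-1

Start at x=46: 46 → 196 → 166 → 1 → 91 → 16 → 31 → … (one orbit).
π_91 has 30 disjoint cycles with lengths [18, 18, 18, 18, 18, 18, 18, 18, 18, 18, 18, 18, 18, 18, 18, 1, 1, 1, 1, 1, 1, 1, 1, 1, 1, 1, 1, 1, 1, 1] on {0,…,284}.
Σ(ℓ_i−1) = 285−30 = 255; sign = (−1)^255 = -1.
Via Zolotarev, sign(π_{91}) = (91|285) = -1.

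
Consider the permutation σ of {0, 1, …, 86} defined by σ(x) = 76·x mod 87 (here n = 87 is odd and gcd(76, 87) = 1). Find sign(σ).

-1

Trace 73: π^k(73) = [73, 67, 46, 16, 85, 22, 19] for k=0..6.
Cycle lengths of π_76 on ℤ/87ℤ: [28, 28, 28, 1, 1, 1]; 6 cycles in total.
sign(π) = (−1)^{n − #cycles} = (−1)^{87−6} = (−1)^81 = -1.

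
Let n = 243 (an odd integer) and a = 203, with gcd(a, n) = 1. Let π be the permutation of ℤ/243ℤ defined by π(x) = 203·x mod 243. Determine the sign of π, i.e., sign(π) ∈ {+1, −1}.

-1

Orbit of 40 under x↦203x: [40, 101, 91, 5, 43, 224, 31]… (length divides ord_243(203)).
Cycle lengths of π_203 on ℤ/243ℤ: [162, 54, 18, 6, 2, 1]; 6 cycles in total.
n − c = 243 − 6 = 237; sign = (−1)^237 = -1.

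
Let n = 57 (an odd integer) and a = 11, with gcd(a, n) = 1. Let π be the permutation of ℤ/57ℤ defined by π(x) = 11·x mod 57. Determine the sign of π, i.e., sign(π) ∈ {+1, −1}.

-1

Start at x=7: 7 → 20 → 49 → 26 → 1 → 11 → 7 (one orbit).
14 cycles of lengths [6, 6, 6, 6, 6, 6, 3, 3, 3, 3, 3, 3, 2, 1].
14 cycles on 57: each ℓ→(−1)^(ℓ−1), product (−1)^43 = -1.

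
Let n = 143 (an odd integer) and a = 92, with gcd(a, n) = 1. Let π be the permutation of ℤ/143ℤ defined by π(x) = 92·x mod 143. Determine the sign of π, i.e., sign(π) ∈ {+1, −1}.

Orbit of 1 under x↦92x: [1, 92, 27, 53, 14]… (length divides ord_143(92)).
The orbit structure of x ↦ 92x mod 143: 39 orbits of sizes [5, 5, 5, 5, 5, 5, 5, 5, 5, 5, 5, 5, 5, 5, 5, 5, 5, 5, 5, 5, 5, 5, 5, 5, 5, 5, 1, 1, 1, 1, 1, 1, 1, 1, 1, 1, 1, 1, 1].
39 cycles on 143: each ℓ→(−1)^(ℓ−1), product (−1)^104 = +1.

+1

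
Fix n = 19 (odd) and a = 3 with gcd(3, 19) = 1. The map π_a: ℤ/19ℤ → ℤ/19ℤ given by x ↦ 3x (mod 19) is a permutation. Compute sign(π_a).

-1

Orbit of 11 under x↦3x: [11, 14, 4, 12, 17, 13, 1]… (length divides ord_19(3)).
Cycle type of π: 18 + 1; total 2 cycles.
n − c = 19 − 2 = 17; sign = (−1)^17 = -1.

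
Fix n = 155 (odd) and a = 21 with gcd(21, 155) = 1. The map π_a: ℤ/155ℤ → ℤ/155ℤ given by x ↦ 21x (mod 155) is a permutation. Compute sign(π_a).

-1

Trace 51: π^k(51) = [51, 141, 16, 26, 81, 151, 71] for k=0..6.
π_21 has 10 disjoint cycles with lengths [30, 30, 30, 30, 30, 1, 1, 1, 1, 1] on {0,…,154}.
With 10 cycles on 155 points, sign = (−1)^{155−10} = -1.
Zolotarev: (21|155) = -1, matching the cycle-count sign.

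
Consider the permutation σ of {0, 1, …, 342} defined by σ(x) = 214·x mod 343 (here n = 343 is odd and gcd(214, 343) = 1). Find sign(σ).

+1

Trace 246: π^k(246) = [246, 165, 324, 50, 67, 275, 197] for k=0..6.
The orbit structure of x ↦ 214x mod 343: 31 orbits of sizes [21, 21, 21, 21, 21, 21, 21, 21, 21, 21, 21, 21, 21, 21, 3, 3, 3, 3, 3, 3, 3, 3, 3, 3, 3, 3, 3, 3, 3, 3, 1].
With 31 cycles on 343 points, sign = (−1)^{343−31} = +1.
The Jacobi symbol (214|343) = +1 (Zolotarev) agrees.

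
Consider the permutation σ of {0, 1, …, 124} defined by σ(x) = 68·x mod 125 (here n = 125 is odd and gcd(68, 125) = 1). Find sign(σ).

-1

Start at x=57: 57 → 1 → 68 → 124 → 57 (one orbit).
Cycle type of π: 4×31 + 1; total 32 cycles.
sign(π) = (−1)^{n − #cycles} = (−1)^{125−32} = (−1)^93 = -1.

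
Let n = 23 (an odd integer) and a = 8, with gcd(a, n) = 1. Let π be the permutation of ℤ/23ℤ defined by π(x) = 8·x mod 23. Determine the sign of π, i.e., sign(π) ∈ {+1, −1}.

Start at x=12: 12 → 4 → 9 → 3 → 1 → 8 → 18 → … (one orbit).
Cycle type of π: 11×2 + 1; total 3 cycles.
sign(π) = (−1)^{n − #cycles} = (−1)^{23−3} = (−1)^20 = +1.
The Jacobi symbol (8|23) = +1 (Zolotarev) agrees.

+1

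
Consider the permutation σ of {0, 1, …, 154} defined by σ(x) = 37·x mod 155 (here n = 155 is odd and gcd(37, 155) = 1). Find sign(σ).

Orbit of 94 under x↦37x: [94, 68, 36, 92, 149, 88, 1]… (length divides ord_155(37)).
Cycle type of π: 12×10 + 6×5 + 4 + 1; total 17 cycles.
Σ(ℓ_i−1) = 155−17 = 138; sign = (−1)^138 = +1.
Check: (37/155) = +1 by Zolotarev.

+1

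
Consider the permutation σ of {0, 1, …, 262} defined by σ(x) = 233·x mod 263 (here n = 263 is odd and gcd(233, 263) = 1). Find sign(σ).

+1

Start at x=1: 1 → 233 → 111 → 89 → 223 → 148 → 31 → … (one orbit).
Decompose π into cycles: lengths [131, 131, 1] (3 cycles, including the fixed point 0).
n − c = 263 − 3 = 260; sign = (−1)^260 = +1.
(233|263)_J = +1 (Zolotarev's lemma cross-check).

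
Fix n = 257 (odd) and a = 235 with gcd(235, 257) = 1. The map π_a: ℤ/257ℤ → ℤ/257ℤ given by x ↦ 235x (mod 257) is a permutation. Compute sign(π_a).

Trace 73: π^k(73) = [73, 193, 123, 121, 165, 225, 190] for k=0..6.
π_235 has 5 disjoint cycles with lengths [64, 64, 64, 64, 1] on {0,…,256}.
n − c = 257 − 5 = 252; sign = (−1)^252 = +1.

+1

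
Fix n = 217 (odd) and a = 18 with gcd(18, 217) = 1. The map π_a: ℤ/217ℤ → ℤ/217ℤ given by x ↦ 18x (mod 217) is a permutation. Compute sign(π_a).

Orbit of 64 under x↦18x: [64, 67, 121, 8, 144, 205, 1]… (length divides ord_217(18)).
Decompose π into cycles: lengths [15, 15, 15, 15, 15, 15, 15, 15, 15, 15, 15, 15, 15, 15, 3, 3, 1] (17 cycles, including the fixed point 0).
sign(π) = (−1)^{n − #cycles} = (−1)^{217−17} = (−1)^200 = +1.

+1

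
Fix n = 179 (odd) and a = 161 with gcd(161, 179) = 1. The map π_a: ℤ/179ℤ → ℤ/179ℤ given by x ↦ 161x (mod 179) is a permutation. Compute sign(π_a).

Orbit of 161 under x↦161x: [161, 145, 75, 82, 135, 76, 64]… (length divides ord_179(161)).
Decompose π into cycles: lengths [89, 89, 1] (3 cycles, including the fixed point 0).
With 3 cycles on 179 points, sign = (−1)^{179−3} = +1.
Zolotarev: (161|179) = +1, matching the cycle-count sign.

+1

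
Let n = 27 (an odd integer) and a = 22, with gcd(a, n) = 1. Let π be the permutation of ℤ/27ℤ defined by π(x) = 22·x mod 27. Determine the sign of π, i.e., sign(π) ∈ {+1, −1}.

+1

Start at x=22: 22 → 25 → 10 → 4 → 7 → 19 → 13 → … (one orbit).
Cycle type of π: 9×2 + 3×2 + 1×3; total 7 cycles.
sign(π) = (−1)^{n − #cycles} = (−1)^{27−7} = (−1)^20 = +1.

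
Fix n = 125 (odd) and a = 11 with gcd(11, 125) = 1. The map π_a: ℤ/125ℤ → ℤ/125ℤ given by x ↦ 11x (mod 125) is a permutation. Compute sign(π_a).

Trace 111: π^k(111) = [111, 96, 56, 116, 26, 36, 21] for k=0..6.
Cycle lengths of π_11 on ℤ/125ℤ: [25, 25, 25, 25, 5, 5, 5, 5, 1, 1, 1, 1, 1]; 13 cycles in total.
sign(π) = (−1)^{n − #cycles} = (−1)^{125−13} = (−1)^112 = +1.

+1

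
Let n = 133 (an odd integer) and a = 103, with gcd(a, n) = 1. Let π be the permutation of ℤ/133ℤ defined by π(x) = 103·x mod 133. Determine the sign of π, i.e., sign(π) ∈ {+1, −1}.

+1

Orbit of 102 under x↦103x: [102, 132, 30, 31, 1, 103]… (length divides ord_133(103)).
Decompose π into cycles: lengths [6, 6, 6, 6, 6, 6, 6, 6, 6, 6, 6, 6, 6, 6, 6, 6, 6, 6, 6, 6, 6, 6, 1] (23 cycles, including the fixed point 0).
133 − 23 = 110 transpositions; sign(π) = (−1)^110 = +1.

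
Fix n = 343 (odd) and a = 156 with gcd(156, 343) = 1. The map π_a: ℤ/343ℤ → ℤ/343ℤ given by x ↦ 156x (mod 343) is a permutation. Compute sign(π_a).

Orbit of 32 under x↦156x: [32, 190, 142, 200, 330, 30, 221]… (length divides ord_343(156)).
The orbit structure of x ↦ 156x mod 343: 7 orbits of sizes [147, 147, 21, 21, 3, 3, 1].
n − c = 343 − 7 = 336; sign = (−1)^336 = +1.
The Jacobi symbol (156|343) = +1 (Zolotarev) agrees.

+1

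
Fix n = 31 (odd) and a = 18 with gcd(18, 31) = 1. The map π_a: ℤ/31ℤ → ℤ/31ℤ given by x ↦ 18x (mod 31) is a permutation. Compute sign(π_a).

Orbit of 4 under x↦18x: [4, 10, 25, 16, 9, 7, 2]… (length divides ord_31(18)).
3 cycles of lengths [15, 15, 1].
Σ(ℓ_i−1) = 31−3 = 28; sign = (−1)^28 = +1.
Check: (18/31) = +1 by Zolotarev.

+1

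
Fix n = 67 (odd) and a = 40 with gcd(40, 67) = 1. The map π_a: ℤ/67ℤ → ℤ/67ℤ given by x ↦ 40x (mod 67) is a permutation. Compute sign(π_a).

Start at x=15: 15 → 64 → 14 → 24 → 22 → 9 → 25 → … (one orbit).
Cycle type of π: 11×6 + 1; total 7 cycles.
With 7 cycles on 67 points, sign = (−1)^{67−7} = +1.
The Jacobi symbol (40|67) = +1 (Zolotarev) agrees.

+1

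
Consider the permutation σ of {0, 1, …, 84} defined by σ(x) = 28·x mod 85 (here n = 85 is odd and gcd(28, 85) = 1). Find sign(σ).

Trace 1: π^k(1) = [1, 28, 19, 22, 21, 78, 59] for k=0..6.
Cycle lengths of π_28 on ℤ/85ℤ: [16, 16, 16, 16, 16, 4, 1]; 7 cycles in total.
With 7 cycles on 85 points, sign = (−1)^{85−7} = +1.
Zolotarev: (28|85) = +1, matching the cycle-count sign.

+1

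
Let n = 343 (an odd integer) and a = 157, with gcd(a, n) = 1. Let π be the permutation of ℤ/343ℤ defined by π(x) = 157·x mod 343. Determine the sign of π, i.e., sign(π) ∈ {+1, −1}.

Trace 89: π^k(89) = [89, 253, 276, 114, 62, 130, 173] for k=0..6.
π_157 has 4 disjoint cycles with lengths [294, 42, 6, 1] on {0,…,342}.
4 cycles on 343: each ℓ→(−1)^(ℓ−1), product (−1)^339 = -1.
Zolotarev: (157|343) = -1, matching the cycle-count sign.

-1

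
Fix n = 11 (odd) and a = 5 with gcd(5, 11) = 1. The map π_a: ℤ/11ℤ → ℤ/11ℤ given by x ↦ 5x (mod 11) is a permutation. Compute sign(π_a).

+1

Start at x=1: 1 → 5 → 3 → 4 → 9 → 1 (one orbit).
Cycle lengths of π_5 on ℤ/11ℤ: [5, 5, 1]; 3 cycles in total.
sign(π) = (−1)^{n − #cycles} = (−1)^{11−3} = (−1)^8 = +1.
Zolotarev: (5|11) = +1, matching the cycle-count sign.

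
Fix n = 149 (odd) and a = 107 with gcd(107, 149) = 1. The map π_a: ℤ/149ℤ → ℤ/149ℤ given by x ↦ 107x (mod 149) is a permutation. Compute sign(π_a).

Trace 85: π^k(85) = [85, 6, 46, 5, 88, 29, 123] for k=0..6.
π_107 has 5 disjoint cycles with lengths [37, 37, 37, 37, 1] on {0,…,148}.
n − c = 149 − 5 = 144; sign = (−1)^144 = +1.
(107|149)_J = +1 (Zolotarev's lemma cross-check).

+1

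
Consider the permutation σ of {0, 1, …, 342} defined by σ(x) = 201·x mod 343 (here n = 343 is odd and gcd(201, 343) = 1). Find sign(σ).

Trace 321: π^k(321) = [321, 37, 234, 43, 68, 291, 181] for k=0..6.
The orbit structure of x ↦ 201x mod 343: 4 orbits of sizes [294, 42, 6, 1].
343 − 4 = 339 transpositions; sign(π) = (−1)^339 = -1.
The Jacobi symbol (201|343) = -1 (Zolotarev) agrees.

-1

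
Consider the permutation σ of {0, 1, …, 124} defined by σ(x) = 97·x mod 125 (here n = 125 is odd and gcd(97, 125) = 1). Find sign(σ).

Start at x=22: 22 → 9 → 123 → 56 → 57 → 29 → 63 → … (one orbit).
Cycle type of π: 100 + 20 + 4 + 1; total 4 cycles.
sign(π) = (−1)^{n − #cycles} = (−1)^{125−4} = (−1)^121 = -1.

-1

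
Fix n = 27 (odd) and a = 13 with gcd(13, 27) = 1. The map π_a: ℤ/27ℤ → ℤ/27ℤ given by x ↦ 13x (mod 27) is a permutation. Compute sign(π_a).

Orbit of 16 under x↦13x: [16, 19, 4, 25, 1, 13, 7]… (length divides ord_27(13)).
The orbit structure of x ↦ 13x mod 27: 7 orbits of sizes [9, 9, 3, 3, 1, 1, 1].
Σ(ℓ_i−1) = 27−7 = 20; sign = (−1)^20 = +1.
(13|27)_J = +1 (Zolotarev's lemma cross-check).

+1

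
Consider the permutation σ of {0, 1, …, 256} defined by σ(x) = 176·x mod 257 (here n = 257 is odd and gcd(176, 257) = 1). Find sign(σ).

Start at x=23: 23 → 193 → 44 → 34 → 73 → 255 → 162 → … (one orbit).
The orbit structure of x ↦ 176x mod 257: 5 orbits of sizes [64, 64, 64, 64, 1].
sign(π) = (−1)^{n − #cycles} = (−1)^{257−5} = (−1)^252 = +1.
Zolotarev: (176|257) = +1, matching the cycle-count sign.

+1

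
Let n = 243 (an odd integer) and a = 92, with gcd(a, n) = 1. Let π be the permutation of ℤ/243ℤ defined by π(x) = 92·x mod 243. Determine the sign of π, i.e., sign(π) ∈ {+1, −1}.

-1

Start at x=13: 13 → 224 → 196 → 50 → 226 → 137 → 211 → … (one orbit).
Cycle type of π: 162 + 54 + 18 + 6 + 2 + 1; total 6 cycles.
n − c = 243 − 6 = 237; sign = (−1)^237 = -1.
Zolotarev: (92|243) = -1, matching the cycle-count sign.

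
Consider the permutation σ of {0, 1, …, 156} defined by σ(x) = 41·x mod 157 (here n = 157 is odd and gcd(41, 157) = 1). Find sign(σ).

-1

Trace 4: π^k(4) = [4, 7, 130, 149, 143, 54, 16] for k=0..6.
Cycle lengths of π_41 on ℤ/157ℤ: [52, 52, 52, 1]; 4 cycles in total.
157 − 4 = 153 transpositions; sign(π) = (−1)^153 = -1.
Check: (41/157) = -1 by Zolotarev.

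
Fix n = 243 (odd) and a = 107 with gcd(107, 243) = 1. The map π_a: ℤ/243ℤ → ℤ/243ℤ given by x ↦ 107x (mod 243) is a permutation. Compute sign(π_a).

Orbit of 55 under x↦107x: [55, 53, 82, 26, 109, 242, 136]… (length divides ord_243(107)).
The orbit structure of x ↦ 107x mod 243: 32 orbits of sizes [18, 18, 18, 18, 18, 18, 18, 18, 18, 6, 6, 6, 6, 6, 6, 6, 6, 6, 2, 2, 2, 2, 2, 2, 2, 2, 2, 2, 2, 2, 2, 1].
32 cycles on 243: each ℓ→(−1)^(ℓ−1), product (−1)^211 = -1.

-1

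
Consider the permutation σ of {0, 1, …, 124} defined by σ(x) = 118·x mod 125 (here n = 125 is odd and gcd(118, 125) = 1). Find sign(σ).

Start at x=43: 43 → 74 → 107 → 1 → 118 → 49 → 32 → … (one orbit).
π_118 has 12 disjoint cycles with lengths [20, 20, 20, 20, 20, 4, 4, 4, 4, 4, 4, 1] on {0,…,124}.
Σ(ℓ_i−1) = 125−12 = 113; sign = (−1)^113 = -1.

-1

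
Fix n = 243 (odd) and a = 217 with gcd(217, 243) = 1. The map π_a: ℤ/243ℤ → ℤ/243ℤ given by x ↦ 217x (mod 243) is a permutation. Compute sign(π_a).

+1

Trace 55: π^k(55) = [55, 28, 1, 217, 190, 163, 136] for k=0..6.
Decompose π into cycles: lengths [9, 9, 9, 9, 9, 9, 9, 9, 9, 9, 9, 9, 9, 9, 9, 9, 9, 9, 3, 3, 3, 3, 3, 3, 3, 3, 3, 3, 3, 3, 3, 3, 3, 3, 3, 3, 1, 1, 1, 1, 1, 1, 1, 1, 1, 1, 1, 1, 1, 1, 1, 1, 1, 1, 1, 1, 1, 1, 1, 1, 1, 1, 1] (63 cycles, including the fixed point 0).
sign(π) = (−1)^{n − #cycles} = (−1)^{243−63} = (−1)^180 = +1.
(217|243)_J = +1 (Zolotarev's lemma cross-check).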